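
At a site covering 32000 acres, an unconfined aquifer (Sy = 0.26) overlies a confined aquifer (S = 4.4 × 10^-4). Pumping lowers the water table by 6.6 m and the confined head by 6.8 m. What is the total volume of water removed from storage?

A = 32000 acres = 1.295 × 10^8 m²
Unconfined: ΔV_u = Sy × A × Δh_u = 0.26 × 1.295 × 10^8 × 6.6 = 2.222 × 10^8 m³
Confined: ΔV_c = S × A × Δh_c = 4.4 × 10^-4 × 1.295 × 10^8 × 6.8 = 3.875 × 10^5 m³
Total ΔV = 2.222 × 10^8 + 3.875 × 10^5 = 2.226 × 10^8 m³

ΔV ≈ 2.23 × 10^8 m³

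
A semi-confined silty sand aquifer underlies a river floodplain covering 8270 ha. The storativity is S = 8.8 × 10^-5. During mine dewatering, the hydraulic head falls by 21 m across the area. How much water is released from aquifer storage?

A = 8270 ha = 8.27 × 10^7 m²
ΔV = S × A × Δh = 8.8 × 10^-5 × 8.27 × 10^7 m² × 21 m = 1.528 × 10^5 m³

ΔV ≈ 1.53 × 10^5 m³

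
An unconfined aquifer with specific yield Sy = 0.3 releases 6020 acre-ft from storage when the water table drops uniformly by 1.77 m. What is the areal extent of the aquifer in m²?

ΔV = 6020 acre-ft = 7.426 × 10^6 m³
A = ΔV / (Sy × Δh) = 7.426 × 10^6 / (0.3 × 1.77) = 1.398 × 10^7 m²

A ≈ 1.4 × 10^7 m²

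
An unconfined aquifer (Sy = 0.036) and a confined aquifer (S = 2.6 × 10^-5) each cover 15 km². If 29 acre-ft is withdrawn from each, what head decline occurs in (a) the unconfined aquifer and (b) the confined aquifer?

Δh_u ≈ 0.0662 m; Δh_c ≈ 91.7 m

A = 15 km² = 1.5 × 10^7 m²
ΔV = 29 acre-ft = 35770 m³
Unconfined: Δh_u = ΔV/(Sy·A) = 35770/(0.036 × 1.5 × 10^7) = 0.06624 m
Confined: Δh_c = ΔV/(S·A) = 35770/(2.6 × 10^-5 × 1.5 × 10^7) = 91.72 m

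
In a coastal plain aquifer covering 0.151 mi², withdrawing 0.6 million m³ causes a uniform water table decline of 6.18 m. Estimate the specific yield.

A = 0.151 mi² = 3.911 × 10^5 m²
ΔV = 0.6 million m³ = 6 × 10^5 m³
Sy = ΔV / (A × Δh) = 6 × 10^5 m³ / (3.911 × 10^5 m² × 6.18 m) = 0.2482

Sy ≈ 0.25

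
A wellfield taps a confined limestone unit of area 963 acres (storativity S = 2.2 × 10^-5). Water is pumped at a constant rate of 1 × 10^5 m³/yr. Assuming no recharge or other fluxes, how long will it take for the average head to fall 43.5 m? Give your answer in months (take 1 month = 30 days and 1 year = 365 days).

t ≈ 0.454 months

A = 963 acres = 3.897 × 10^6 m²
ΔV = S × A × Δh = 2.2 × 10^-5 × 3.897 × 10^6 × 43.5 = 3730 m³
Q = 1 × 10^5 m³/yr = 274 m³/d
t = ΔV / Q = 3730 m³ / 274 m³/d = 13.61 d
t = 13.61 d ≈ 0.4538 months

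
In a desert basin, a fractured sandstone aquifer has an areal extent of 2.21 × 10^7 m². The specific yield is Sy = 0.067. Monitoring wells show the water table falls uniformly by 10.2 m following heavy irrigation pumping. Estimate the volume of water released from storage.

ΔV = Sy × A × Δh = 0.067 × 2.21 × 10^7 m² × 10.2 m = 1.51 × 10^7 m³

ΔV ≈ 1.51 × 10^7 m³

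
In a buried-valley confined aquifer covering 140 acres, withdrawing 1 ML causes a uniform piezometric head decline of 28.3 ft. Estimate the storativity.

A = 140 acres = 5.666 × 10^5 m²
Δh = 28.3 ft = 8.626 m
ΔV = 1 ML = 1000 m³
S = ΔV / (A × Δh) = 1000 m³ / (5.666 × 10^5 m² × 8.626 m) = 2.046 × 10^-4

S ≈ 2 × 10^-4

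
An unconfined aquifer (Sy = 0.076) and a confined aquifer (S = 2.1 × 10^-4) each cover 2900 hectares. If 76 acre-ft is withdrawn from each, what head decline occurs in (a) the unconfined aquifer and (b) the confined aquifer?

A = 2900 hectares = 2.9 × 10^7 m²
ΔV = 76 acre-ft = 93740 m³
Unconfined: Δh_u = ΔV/(Sy·A) = 93740/(0.076 × 2.9 × 10^7) = 0.04253 m
Confined: Δh_c = ΔV/(S·A) = 93740/(2.1 × 10^-4 × 2.9 × 10^7) = 15.39 m

Δh_u ≈ 0.0425 m; Δh_c ≈ 15.4 m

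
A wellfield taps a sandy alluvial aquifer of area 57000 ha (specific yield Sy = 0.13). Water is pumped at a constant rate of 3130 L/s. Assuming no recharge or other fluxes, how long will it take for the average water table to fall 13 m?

A = 57000 ha = 5.7 × 10^8 m²
ΔV = Sy × A × Δh = 0.13 × 5.7 × 10^8 × 13 = 9.633 × 10^8 m³
Q = 3130 L/s = 2.704 × 10^5 m³/d
t = ΔV / Q = 9.633 × 10^8 m³ / 2.704 × 10^5 m³/d = 3562 d

t ≈ 3560 days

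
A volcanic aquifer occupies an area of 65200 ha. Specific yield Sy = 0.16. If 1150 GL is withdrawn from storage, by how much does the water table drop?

Δh ≈ 11 m

A = 65200 ha = 6.52 × 10^8 m²
ΔV = 1150 GL = 1.15 × 10^9 m³
Δh = ΔV / (Sy × A) = 1.15 × 10^9 m³ / (0.16 × 6.52 × 10^8 m²) = 11.02 m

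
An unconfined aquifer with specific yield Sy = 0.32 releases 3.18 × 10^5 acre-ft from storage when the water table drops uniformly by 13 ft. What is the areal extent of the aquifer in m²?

A ≈ 3.09 × 10^8 m²

Δh = 13 ft = 3.962 m
ΔV = 3.18 × 10^5 acre-ft = 3.922 × 10^8 m³
A = ΔV / (Sy × Δh) = 3.922 × 10^8 / (0.32 × 3.962) = 3.094 × 10^8 m²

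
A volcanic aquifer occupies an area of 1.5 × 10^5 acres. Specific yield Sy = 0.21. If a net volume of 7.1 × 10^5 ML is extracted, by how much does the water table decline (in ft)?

Δh ≈ 18.3 ft

A = 1.5 × 10^5 acres = 6.07 × 10^8 m²
ΔV = 7.1 × 10^5 ML = 7.1 × 10^8 m³
Δh = ΔV / (Sy × A) = 7.1 × 10^8 m³ / (0.21 × 6.07 × 10^8 m²) = 5.57 m
Δh = 5.57 m = 18.27 ft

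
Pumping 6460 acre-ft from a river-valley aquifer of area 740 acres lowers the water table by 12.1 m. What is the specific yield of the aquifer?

Sy ≈ 0.22

A = 740 acres = 2.995 × 10^6 m²
ΔV = 6460 acre-ft = 7.968 × 10^6 m³
Sy = ΔV / (A × Δh) = 7.968 × 10^6 m³ / (2.995 × 10^6 m² × 12.1 m) = 0.2199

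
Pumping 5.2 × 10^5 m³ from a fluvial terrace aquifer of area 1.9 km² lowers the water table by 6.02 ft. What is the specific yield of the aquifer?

Sy ≈ 0.15

A = 1.9 km² = 1.9 × 10^6 m²
Δh = 6.02 ft = 1.835 m
Sy = ΔV / (A × Δh) = 5.2 × 10^5 m³ / (1.9 × 10^6 m² × 1.835 m) = 0.1492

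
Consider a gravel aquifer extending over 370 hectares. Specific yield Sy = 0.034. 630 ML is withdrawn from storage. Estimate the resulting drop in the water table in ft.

A = 370 hectares = 3.7 × 10^6 m²
ΔV = 630 ML = 6.3 × 10^5 m³
Δh = ΔV / (Sy × A) = 6.3 × 10^5 m³ / (0.034 × 3.7 × 10^6 m²) = 5.008 m
Δh = 5.008 m = 16.43 ft

Δh ≈ 16.4 ft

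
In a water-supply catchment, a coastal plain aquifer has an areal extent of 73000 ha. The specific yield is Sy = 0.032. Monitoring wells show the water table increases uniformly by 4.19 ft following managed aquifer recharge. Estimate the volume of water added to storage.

A = 73000 ha = 7.3 × 10^8 m²
Δh = 4.19 ft = 1.277 m
ΔV = Sy × A × Δh = 0.032 × 7.3 × 10^8 m² × 1.277 m = 2.983 × 10^7 m³

ΔV ≈ 2.98 × 10^7 m³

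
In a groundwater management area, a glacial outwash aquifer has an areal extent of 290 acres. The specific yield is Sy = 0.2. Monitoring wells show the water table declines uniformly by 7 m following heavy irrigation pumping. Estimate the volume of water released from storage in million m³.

ΔV ≈ 1.64 million m³

A = 290 acres = 1.174 × 10^6 m²
ΔV = Sy × A × Δh = 0.2 × 1.174 × 10^6 m² × 7 m = 1.643 × 10^6 m³
ΔV = 1.643 × 10^6 m³ = 1.643 million m³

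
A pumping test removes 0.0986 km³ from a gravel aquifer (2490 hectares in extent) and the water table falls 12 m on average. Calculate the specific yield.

Sy ≈ 0.33

A = 2490 hectares = 2.49 × 10^7 m²
ΔV = 0.0986 km³ = 9.86 × 10^7 m³
Sy = ΔV / (A × Δh) = 9.86 × 10^7 m³ / (2.49 × 10^7 m² × 12 m) = 0.33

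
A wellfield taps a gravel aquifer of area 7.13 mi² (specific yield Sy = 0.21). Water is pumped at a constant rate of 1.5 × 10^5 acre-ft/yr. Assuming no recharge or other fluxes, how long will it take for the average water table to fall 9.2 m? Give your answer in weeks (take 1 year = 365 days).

t ≈ 10.1 weeks

A = 7.13 mi² = 1.847 × 10^7 m²
ΔV = Sy × A × Δh = 0.21 × 1.847 × 10^7 × 9.2 = 3.568 × 10^7 m³
Q = 1.5 × 10^5 acre-ft/yr = 5.069 × 10^5 m³/d
t = ΔV / Q = 3.568 × 10^7 m³ / 5.069 × 10^5 m³/d = 70.38 d
t = 70.38 d ≈ 10.05 weeks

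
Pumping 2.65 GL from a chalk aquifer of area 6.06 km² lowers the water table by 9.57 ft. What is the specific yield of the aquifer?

Sy ≈ 0.15

A = 6.06 km² = 6.06 × 10^6 m²
Δh = 9.57 ft = 2.917 m
ΔV = 2.65 GL = 2.65 × 10^6 m³
Sy = ΔV / (A × Δh) = 2.65 × 10^6 m³ / (6.06 × 10^6 m² × 2.917 m) = 0.1499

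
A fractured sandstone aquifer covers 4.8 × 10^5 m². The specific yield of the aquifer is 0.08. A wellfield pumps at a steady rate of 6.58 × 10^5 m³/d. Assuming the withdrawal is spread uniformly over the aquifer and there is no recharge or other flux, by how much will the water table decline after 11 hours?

Δh ≈ 7.85 m

t = 11 hours = 0.4583 d
ΔV = Q × t = 6.58 × 10^5 m³/d × 0.4583 d = 3.016 × 10^5 m³
Δh = ΔV / (Sy × A) = 3.016 × 10^5 / (0.08 × 4.8 × 10^5) = 7.854 m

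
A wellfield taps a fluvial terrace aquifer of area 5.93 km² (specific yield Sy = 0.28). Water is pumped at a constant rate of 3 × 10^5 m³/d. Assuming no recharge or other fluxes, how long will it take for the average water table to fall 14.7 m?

t ≈ 81.4 days

A = 5.93 km² = 5.93 × 10^6 m²
ΔV = Sy × A × Δh = 0.28 × 5.93 × 10^6 × 14.7 = 2.441 × 10^7 m³
t = ΔV / Q = 2.441 × 10^7 m³ / 3 × 10^5 m³/d = 81.36 d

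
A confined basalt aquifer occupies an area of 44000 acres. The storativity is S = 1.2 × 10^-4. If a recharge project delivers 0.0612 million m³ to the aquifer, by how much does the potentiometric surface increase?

Δh ≈ 2.86 m

A = 44000 acres = 1.781 × 10^8 m²
ΔV = 0.0612 million m³ = 61200 m³
Δh = ΔV / (S × A) = 61200 m³ / (1.2 × 10^-4 × 1.781 × 10^8 m²) = 2.864 m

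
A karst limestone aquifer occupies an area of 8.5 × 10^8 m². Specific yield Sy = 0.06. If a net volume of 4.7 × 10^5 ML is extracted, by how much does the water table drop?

Δh ≈ 9.22 m

ΔV = 4.7 × 10^5 ML = 4.7 × 10^8 m³
Δh = ΔV / (Sy × A) = 4.7 × 10^8 m³ / (0.06 × 8.5 × 10^8 m²) = 9.216 m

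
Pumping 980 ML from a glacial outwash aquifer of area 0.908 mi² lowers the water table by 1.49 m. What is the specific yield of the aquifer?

A = 0.908 mi² = 2.352 × 10^6 m²
ΔV = 980 ML = 9.8 × 10^5 m³
Sy = ΔV / (A × Δh) = 9.8 × 10^5 m³ / (2.352 × 10^6 m² × 1.49 m) = 0.2797

Sy ≈ 0.28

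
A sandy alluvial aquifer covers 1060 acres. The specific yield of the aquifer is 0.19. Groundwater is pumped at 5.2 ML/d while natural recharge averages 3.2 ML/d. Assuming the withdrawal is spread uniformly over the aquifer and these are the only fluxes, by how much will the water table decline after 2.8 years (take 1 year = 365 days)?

A = 1060 acres = 4.29 × 10^6 m²
Net abstraction = 5.2 − 3.2 = 2 ML/d
Q_net = 2 ML/d = 2000 m³/d
t = 2.8 years = 1022 d
ΔV = Q × t = 2000 m³/d × 1022 d = 2.044 × 10^6 m³
Δh = ΔV / (Sy × A) = 2.044 × 10^6 / (0.19 × 4.29 × 10^6) = 2.508 m

Δh ≈ 2.51 m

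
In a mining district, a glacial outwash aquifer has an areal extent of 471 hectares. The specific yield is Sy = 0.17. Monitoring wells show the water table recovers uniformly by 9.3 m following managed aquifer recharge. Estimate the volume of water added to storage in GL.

ΔV ≈ 7.45 GL

A = 471 hectares = 4.71 × 10^6 m²
ΔV = Sy × A × Δh = 0.17 × 4.71 × 10^6 m² × 9.3 m = 7.447 × 10^6 m³
ΔV = 7.447 × 10^6 m³ = 7.447 GL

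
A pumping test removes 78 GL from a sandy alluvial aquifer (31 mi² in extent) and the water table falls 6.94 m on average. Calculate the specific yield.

A = 31 mi² = 8.029 × 10^7 m²
ΔV = 78 GL = 7.8 × 10^7 m³
Sy = ΔV / (A × Δh) = 7.8 × 10^7 m³ / (8.029 × 10^7 m² × 6.94 m) = 0.14

Sy ≈ 0.14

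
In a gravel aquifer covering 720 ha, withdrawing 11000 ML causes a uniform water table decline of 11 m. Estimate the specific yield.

Sy ≈ 0.14

A = 720 ha = 7.2 × 10^6 m²
ΔV = 11000 ML = 1.1 × 10^7 m³
Sy = ΔV / (A × Δh) = 1.1 × 10^7 m³ / (7.2 × 10^6 m² × 11 m) = 0.1389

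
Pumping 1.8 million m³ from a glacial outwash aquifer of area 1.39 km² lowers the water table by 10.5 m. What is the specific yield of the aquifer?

A = 1.39 km² = 1.39 × 10^6 m²
ΔV = 1.8 million m³ = 1.8 × 10^6 m³
Sy = ΔV / (A × Δh) = 1.8 × 10^6 m³ / (1.39 × 10^6 m² × 10.5 m) = 0.1233

Sy ≈ 0.12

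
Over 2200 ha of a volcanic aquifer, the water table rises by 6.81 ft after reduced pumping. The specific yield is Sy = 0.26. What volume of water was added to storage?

ΔV ≈ 1.19 × 10^7 m³

A = 2200 ha = 2.2 × 10^7 m²
Δh = 6.81 ft = 2.076 m
ΔV = Sy × A × Δh = 0.26 × 2.2 × 10^7 m² × 2.076 m = 1.187 × 10^7 m³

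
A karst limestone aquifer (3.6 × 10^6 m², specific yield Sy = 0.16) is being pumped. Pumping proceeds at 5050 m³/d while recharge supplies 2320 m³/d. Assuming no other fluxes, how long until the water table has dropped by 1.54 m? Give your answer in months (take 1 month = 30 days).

ΔV = Sy × A × Δh = 0.16 × 3.6 × 10^6 × 1.54 = 8.87 × 10^5 m³
Net withdrawal = 5050 − 2320 = 2730 m³/d
t = ΔV / Q = 8.87 × 10^5 m³ / 2730 m³/d = 324.9 d
t = 324.9 d ≈ 10.83 months

t ≈ 10.8 months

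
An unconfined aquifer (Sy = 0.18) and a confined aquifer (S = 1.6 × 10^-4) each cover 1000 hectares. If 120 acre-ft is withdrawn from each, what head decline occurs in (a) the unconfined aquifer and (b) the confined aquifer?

Δh_u ≈ 0.0822 m; Δh_c ≈ 92.5 m

A = 1000 hectares = 1 × 10^7 m²
ΔV = 120 acre-ft = 1.48 × 10^5 m³
Unconfined: Δh_u = ΔV/(Sy·A) = 1.48 × 10^5/(0.18 × 1 × 10^7) = 0.08223 m
Confined: Δh_c = ΔV/(S·A) = 1.48 × 10^5/(1.6 × 10^-4 × 1 × 10^7) = 92.51 m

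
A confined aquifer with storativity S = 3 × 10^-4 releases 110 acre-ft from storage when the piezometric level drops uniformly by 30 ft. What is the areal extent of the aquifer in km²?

A ≈ 49.5 km²

Δh = 30 ft = 9.144 m
ΔV = 110 acre-ft = 1.357 × 10^5 m³
A = ΔV / (S × Δh) = 1.357 × 10^5 / (3 × 10^-4 × 9.144) = 4.946 × 10^7 m²
A = 4.946 × 10^7 m² = 49.46 km²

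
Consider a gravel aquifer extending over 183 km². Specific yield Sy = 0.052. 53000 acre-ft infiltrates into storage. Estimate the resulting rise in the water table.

A = 183 km² = 1.83 × 10^8 m²
ΔV = 53000 acre-ft = 6.537 × 10^7 m³
Δh = ΔV / (Sy × A) = 6.537 × 10^7 m³ / (0.052 × 1.83 × 10^8 m²) = 6.87 m

Δh ≈ 6.87 m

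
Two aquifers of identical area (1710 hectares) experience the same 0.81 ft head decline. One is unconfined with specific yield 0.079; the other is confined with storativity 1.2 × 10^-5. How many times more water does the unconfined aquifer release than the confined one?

A = 1710 hectares = 1.71 × 10^7 m²
Δh = 0.81 ft = 0.2469 m
Unconfined: ΔV_u = Sy × A × Δh = 0.079 × 1.71 × 10^7 × 0.2469 = 3.335 × 10^5 m³
Confined: ΔV_c = S × A × Δh = 1.2 × 10^-5 × 1.71 × 10^7 × 0.2469 = 50.66 m³
Ratio = ΔV_u / ΔV_c = Sy / S = 0.079 / 1.2 × 10^-5 = 6583

ΔV_u / ΔV_c ≈ 6580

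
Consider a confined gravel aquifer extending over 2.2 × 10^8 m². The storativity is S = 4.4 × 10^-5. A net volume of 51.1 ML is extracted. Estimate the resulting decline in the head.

Δh ≈ 5.28 m

ΔV = 51.1 ML = 51100 m³
Δh = ΔV / (S × A) = 51100 m³ / (4.4 × 10^-5 × 2.2 × 10^8 m²) = 5.279 m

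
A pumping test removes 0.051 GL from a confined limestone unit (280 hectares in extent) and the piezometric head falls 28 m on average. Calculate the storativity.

S ≈ 6.5 × 10^-4

A = 280 hectares = 2.8 × 10^6 m²
ΔV = 0.051 GL = 51000 m³
S = ΔV / (A × Δh) = 51000 m³ / (2.8 × 10^6 m² × 28 m) = 6.505 × 10^-4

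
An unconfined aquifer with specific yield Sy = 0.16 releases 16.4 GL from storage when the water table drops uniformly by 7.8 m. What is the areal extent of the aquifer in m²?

A ≈ 1.31 × 10^7 m²

ΔV = 16.4 GL = 1.64 × 10^7 m³
A = ΔV / (Sy × Δh) = 1.64 × 10^7 / (0.16 × 7.8) = 1.314 × 10^7 m²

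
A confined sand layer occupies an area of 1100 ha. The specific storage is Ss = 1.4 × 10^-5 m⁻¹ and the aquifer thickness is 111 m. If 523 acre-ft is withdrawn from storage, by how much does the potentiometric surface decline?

S = Ss × b = 1.4 × 10^-5 m⁻¹ × 111 m = 1.554 × 10^-3
A = 1100 ha = 1.1 × 10^7 m²
ΔV = 523 acre-ft = 6.451 × 10^5 m³
Δh = ΔV / (S × A) = 6.451 × 10^5 m³ / (0.001554 × 1.1 × 10^7 m²) = 37.74 m

Δh ≈ 37.7 m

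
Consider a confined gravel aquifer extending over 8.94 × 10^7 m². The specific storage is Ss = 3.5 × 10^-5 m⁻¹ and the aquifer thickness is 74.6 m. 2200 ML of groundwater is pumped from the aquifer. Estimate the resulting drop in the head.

Δh ≈ 9.42 m

S = Ss × b = 3.5 × 10^-5 m⁻¹ × 74.6 m = 2.611 × 10^-3
ΔV = 2200 ML = 2.2 × 10^6 m³
Δh = ΔV / (S × A) = 2.2 × 10^6 m³ / (0.002611 × 8.94 × 10^7 m²) = 9.425 m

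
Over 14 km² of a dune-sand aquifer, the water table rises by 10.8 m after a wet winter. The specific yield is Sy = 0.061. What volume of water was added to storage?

ΔV ≈ 9.22 × 10^6 m³

A = 14 km² = 1.4 × 10^7 m²
ΔV = Sy × A × Δh = 0.061 × 1.4 × 10^7 m² × 10.8 m = 9.223 × 10^6 m³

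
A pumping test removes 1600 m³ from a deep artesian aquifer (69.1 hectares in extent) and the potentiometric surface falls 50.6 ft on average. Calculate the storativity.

S ≈ 1.5 × 10^-4

A = 69.1 hectares = 6.91 × 10^5 m²
Δh = 50.6 ft = 15.42 m
S = ΔV / (A × Δh) = 1600 m³ / (6.91 × 10^5 m² × 15.42 m) = 1.501 × 10^-4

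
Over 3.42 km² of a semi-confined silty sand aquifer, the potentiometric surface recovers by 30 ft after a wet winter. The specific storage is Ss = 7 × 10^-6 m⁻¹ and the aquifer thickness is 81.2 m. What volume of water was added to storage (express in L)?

S = Ss × b = 7 × 10^-6 m⁻¹ × 81.2 m = 5.684 × 10^-4
A = 3.42 km² = 3.42 × 10^6 m²
Δh = 30 ft = 9.144 m
ΔV = S × A × Δh = 5.684 × 10^-4 × 3.42 × 10^6 m² × 9.144 m = 17780 m³
ΔV = 17780 m³ = 1.778 × 10^7 L

ΔV ≈ 1.78 × 10^7 L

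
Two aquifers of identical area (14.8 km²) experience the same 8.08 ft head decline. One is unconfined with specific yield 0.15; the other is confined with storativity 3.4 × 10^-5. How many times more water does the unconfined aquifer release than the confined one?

ΔV_u / ΔV_c ≈ 4410

A = 14.8 km² = 1.48 × 10^7 m²
Δh = 8.08 ft = 2.463 m
Unconfined: ΔV_u = Sy × A × Δh = 0.15 × 1.48 × 10^7 × 2.463 = 5.467 × 10^6 m³
Confined: ΔV_c = S × A × Δh = 3.4 × 10^-5 × 1.48 × 10^7 × 2.463 = 1239 m³
Ratio = ΔV_u / ΔV_c = Sy / S = 0.15 / 3.4 × 10^-5 = 4412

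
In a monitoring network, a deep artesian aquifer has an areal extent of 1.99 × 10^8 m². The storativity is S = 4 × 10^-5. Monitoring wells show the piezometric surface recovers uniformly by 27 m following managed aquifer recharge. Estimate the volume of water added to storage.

ΔV = S × A × Δh = 4 × 10^-5 × 1.99 × 10^8 m² × 27 m = 2.149 × 10^5 m³

ΔV ≈ 2.15 × 10^5 m³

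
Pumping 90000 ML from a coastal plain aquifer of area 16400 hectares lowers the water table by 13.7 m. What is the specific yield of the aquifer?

Sy ≈ 0.04

A = 16400 hectares = 1.64 × 10^8 m²
ΔV = 90000 ML = 9 × 10^7 m³
Sy = ΔV / (A × Δh) = 9 × 10^7 m³ / (1.64 × 10^8 m² × 13.7 m) = 0.04006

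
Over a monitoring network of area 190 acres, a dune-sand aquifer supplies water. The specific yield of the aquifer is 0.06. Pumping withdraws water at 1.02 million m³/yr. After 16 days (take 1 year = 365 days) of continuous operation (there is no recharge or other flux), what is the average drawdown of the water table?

Δh ≈ 0.969 m

A = 190 acres = 7.689 × 10^5 m²
Q = 1.02 million m³/yr = 2795 m³/d
ΔV = Q × t = 2795 m³/d × 16 d = 44710 m³
Δh = ΔV / (Sy × A) = 44710 / (0.06 × 7.689 × 10^5) = 0.9692 m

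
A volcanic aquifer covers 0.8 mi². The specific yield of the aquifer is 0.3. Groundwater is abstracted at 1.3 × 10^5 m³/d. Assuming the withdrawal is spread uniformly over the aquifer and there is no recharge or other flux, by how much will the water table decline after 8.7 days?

Δh ≈ 1.82 m

A = 0.8 mi² = 2.072 × 10^6 m²
ΔV = Q × t = 1.3 × 10^5 m³/d × 8.7 d = 1.131 × 10^6 m³
Δh = ΔV / (Sy × A) = 1.131 × 10^6 / (0.3 × 2.072 × 10^6) = 1.82 m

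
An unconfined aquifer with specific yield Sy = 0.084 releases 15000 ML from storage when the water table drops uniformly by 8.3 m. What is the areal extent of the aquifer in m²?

A ≈ 2.15 × 10^7 m²

ΔV = 15000 ML = 1.5 × 10^7 m³
A = ΔV / (Sy × Δh) = 1.5 × 10^7 / (0.084 × 8.3) = 2.151 × 10^7 m²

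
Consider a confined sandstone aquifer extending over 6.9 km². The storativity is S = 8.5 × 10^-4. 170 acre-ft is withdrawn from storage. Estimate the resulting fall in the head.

A = 6.9 km² = 6.9 × 10^6 m²
ΔV = 170 acre-ft = 2.097 × 10^5 m³
Δh = ΔV / (S × A) = 2.097 × 10^5 m³ / (8.5 × 10^-4 × 6.9 × 10^6 m²) = 35.75 m

Δh ≈ 35.8 m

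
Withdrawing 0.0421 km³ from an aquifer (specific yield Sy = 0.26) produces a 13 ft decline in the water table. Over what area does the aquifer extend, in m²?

Δh = 13 ft = 3.962 m
ΔV = 0.0421 km³ = 4.21 × 10^7 m³
A = ΔV / (Sy × Δh) = 4.21 × 10^7 / (0.26 × 3.962) = 4.086 × 10^7 m²

A ≈ 4.09 × 10^7 m²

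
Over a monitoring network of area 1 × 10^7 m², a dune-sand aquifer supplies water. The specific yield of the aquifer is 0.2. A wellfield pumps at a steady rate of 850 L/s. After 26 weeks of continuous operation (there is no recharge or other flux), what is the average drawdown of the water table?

Q = 850 L/s = 73440 m³/d
t = 26 weeks = 182 d
ΔV = Q × t = 73440 m³/d × 182 d = 1.337 × 10^7 m³
Δh = ΔV / (Sy × A) = 1.337 × 10^7 / (0.2 × 1 × 10^7) = 6.683 m

Δh ≈ 6.68 m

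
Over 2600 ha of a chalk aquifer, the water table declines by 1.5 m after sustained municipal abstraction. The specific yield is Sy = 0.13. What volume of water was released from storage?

ΔV ≈ 5.07 × 10^6 m³

A = 2600 ha = 2.6 × 10^7 m²
ΔV = Sy × A × Δh = 0.13 × 2.6 × 10^7 m² × 1.5 m = 5.07 × 10^6 m³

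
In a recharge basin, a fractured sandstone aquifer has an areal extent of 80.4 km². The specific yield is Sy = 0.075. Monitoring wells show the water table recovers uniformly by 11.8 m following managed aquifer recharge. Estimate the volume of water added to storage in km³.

A = 80.4 km² = 8.04 × 10^7 m²
ΔV = Sy × A × Δh = 0.075 × 8.04 × 10^7 m² × 11.8 m = 7.115 × 10^7 m³
ΔV = 7.115 × 10^7 m³ = 0.07115 km³

ΔV ≈ 0.0712 km³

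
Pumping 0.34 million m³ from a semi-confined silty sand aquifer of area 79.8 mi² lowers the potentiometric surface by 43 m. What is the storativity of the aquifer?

S ≈ 3.8 × 10^-5

A = 79.8 mi² = 2.067 × 10^8 m²
ΔV = 0.34 million m³ = 3.4 × 10^5 m³
S = ΔV / (A × Δh) = 3.4 × 10^5 m³ / (2.067 × 10^8 m² × 43 m) = 3.826 × 10^-5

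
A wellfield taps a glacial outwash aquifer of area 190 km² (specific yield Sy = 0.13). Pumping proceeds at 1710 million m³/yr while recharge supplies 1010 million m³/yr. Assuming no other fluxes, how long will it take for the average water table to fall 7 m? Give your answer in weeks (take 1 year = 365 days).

t ≈ 12.9 weeks

A = 190 km² = 1.9 × 10^8 m²
ΔV = Sy × A × Δh = 0.13 × 1.9 × 10^8 × 7 = 1.729 × 10^8 m³
Net withdrawal = 1710 − 1010 = 700 million m³/yr = 1.918 × 10^6 m³/d
t = ΔV / Q = 1.729 × 10^8 m³ / 1.918 × 10^6 m³/d = 90.16 d
t = 90.16 d ≈ 12.88 weeks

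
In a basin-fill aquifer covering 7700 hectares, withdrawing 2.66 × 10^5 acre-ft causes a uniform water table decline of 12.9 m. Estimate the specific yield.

A = 7700 hectares = 7.7 × 10^7 m²
ΔV = 2.66 × 10^5 acre-ft = 3.281 × 10^8 m³
Sy = ΔV / (A × Δh) = 3.281 × 10^8 m³ / (7.7 × 10^7 m² × 12.9 m) = 0.3303

Sy ≈ 0.33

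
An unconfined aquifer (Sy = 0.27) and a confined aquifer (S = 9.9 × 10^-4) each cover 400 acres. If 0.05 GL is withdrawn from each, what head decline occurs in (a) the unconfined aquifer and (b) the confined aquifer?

Δh_u ≈ 0.114 m; Δh_c ≈ 31.2 m

A = 400 acres = 1.619 × 10^6 m²
ΔV = 0.05 GL = 50000 m³
Unconfined: Δh_u = ΔV/(Sy·A) = 50000/(0.27 × 1.619 × 10^6) = 0.1144 m
Confined: Δh_c = ΔV/(S·A) = 50000/(9.9 × 10^-4 × 1.619 × 10^6) = 31.2 m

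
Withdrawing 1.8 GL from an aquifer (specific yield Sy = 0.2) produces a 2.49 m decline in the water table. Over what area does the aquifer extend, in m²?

A ≈ 3.61 × 10^6 m²

ΔV = 1.8 GL = 1.8 × 10^6 m³
A = ΔV / (Sy × Δh) = 1.8 × 10^6 / (0.2 × 2.49) = 3.614 × 10^6 m²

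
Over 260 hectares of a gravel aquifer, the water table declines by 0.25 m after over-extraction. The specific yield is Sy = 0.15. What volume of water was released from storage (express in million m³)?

ΔV ≈ 0.0975 million m³

A = 260 hectares = 2.6 × 10^6 m²
ΔV = Sy × A × Δh = 0.15 × 2.6 × 10^6 m² × 0.25 m = 97500 m³
ΔV = 97500 m³ = 0.0975 million m³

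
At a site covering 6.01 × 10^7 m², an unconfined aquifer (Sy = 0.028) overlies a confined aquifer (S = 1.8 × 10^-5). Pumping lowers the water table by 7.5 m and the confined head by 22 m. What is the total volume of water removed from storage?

ΔV ≈ 1.26 × 10^7 m³

Unconfined: ΔV_u = Sy × A × Δh_u = 0.028 × 6.01 × 10^7 × 7.5 = 1.262 × 10^7 m³
Confined: ΔV_c = S × A × Δh_c = 1.8 × 10^-5 × 6.01 × 10^7 × 22 = 23800 m³
Total ΔV = 1.262 × 10^7 + 23800 = 1.264 × 10^7 m³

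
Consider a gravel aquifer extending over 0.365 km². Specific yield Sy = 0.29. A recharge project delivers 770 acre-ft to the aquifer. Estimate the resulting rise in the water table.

Δh ≈ 8.97 m

A = 0.365 km² = 3.65 × 10^5 m²
ΔV = 770 acre-ft = 9.498 × 10^5 m³
Δh = ΔV / (Sy × A) = 9.498 × 10^5 m³ / (0.29 × 3.65 × 10^5 m²) = 8.973 m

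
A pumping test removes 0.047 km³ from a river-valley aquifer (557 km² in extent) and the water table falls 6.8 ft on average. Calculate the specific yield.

A = 557 km² = 5.57 × 10^8 m²
Δh = 6.8 ft = 2.073 m
ΔV = 0.047 km³ = 4.7 × 10^7 m³
Sy = ΔV / (A × Δh) = 4.7 × 10^7 m³ / (5.57 × 10^8 m² × 2.073 m) = 0.04071

Sy ≈ 0.041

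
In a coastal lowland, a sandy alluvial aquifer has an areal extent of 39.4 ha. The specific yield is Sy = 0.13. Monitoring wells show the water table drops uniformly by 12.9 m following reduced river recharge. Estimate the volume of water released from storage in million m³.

A = 39.4 ha = 3.94 × 10^5 m²
ΔV = Sy × A × Δh = 0.13 × 3.94 × 10^5 m² × 12.9 m = 6.607 × 10^5 m³
ΔV = 6.607 × 10^5 m³ = 0.6607 million m³

ΔV ≈ 0.661 million m³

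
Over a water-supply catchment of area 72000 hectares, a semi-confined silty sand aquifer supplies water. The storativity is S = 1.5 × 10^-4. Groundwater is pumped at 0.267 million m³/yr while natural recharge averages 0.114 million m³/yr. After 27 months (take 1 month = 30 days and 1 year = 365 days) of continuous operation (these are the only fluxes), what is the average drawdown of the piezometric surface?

Δh ≈ 3.14 m

A = 72000 hectares = 7.2 × 10^8 m²
Net abstraction = 0.267 − 0.114 = 0.153 million m³/yr
Q_net = 0.153 million m³/yr = 419.2 m³/d
t = 27 months = 810 d
ΔV = Q × t = 419.2 m³/d × 810 d = 3.395 × 10^5 m³
Δh = ΔV / (S × A) = 3.395 × 10^5 / (1.5 × 10^-4 × 7.2 × 10^8) = 3.144 m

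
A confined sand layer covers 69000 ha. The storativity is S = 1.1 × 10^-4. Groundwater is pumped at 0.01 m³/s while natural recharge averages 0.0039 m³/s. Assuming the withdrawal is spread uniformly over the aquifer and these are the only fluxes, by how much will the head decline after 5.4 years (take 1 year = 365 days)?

A = 69000 ha = 6.9 × 10^8 m²
Net abstraction = 0.01 − 0.0039 = 0.0061 m³/s
Q_net = 0.0061 m³/s = 527 m³/d
t = 5.4 years = 1971 d
ΔV = Q × t = 527 m³/d × 1971 d = 1.039 × 10^6 m³
Δh = ΔV / (S × A) = 1.039 × 10^6 / (1.1 × 10^-4 × 6.9 × 10^8) = 13.69 m

Δh ≈ 13.7 m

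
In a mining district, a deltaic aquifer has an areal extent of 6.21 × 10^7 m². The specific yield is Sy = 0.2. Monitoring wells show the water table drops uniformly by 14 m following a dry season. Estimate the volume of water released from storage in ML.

ΔV ≈ 1.74 × 10^5 ML

ΔV = Sy × A × Δh = 0.2 × 6.21 × 10^7 m² × 14 m = 1.739 × 10^8 m³
ΔV = 1.739 × 10^8 m³ = 1.739 × 10^5 ML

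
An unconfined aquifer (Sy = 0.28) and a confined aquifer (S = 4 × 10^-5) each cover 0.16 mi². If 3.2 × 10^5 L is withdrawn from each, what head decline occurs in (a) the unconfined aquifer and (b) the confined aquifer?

Δh_u ≈ 0.00276 m; Δh_c ≈ 19.3 m

A = 0.16 mi² = 4.144 × 10^5 m²
ΔV = 3.2 × 10^5 L = 320 m³
Unconfined: Δh_u = ΔV/(Sy·A) = 320/(0.28 × 4.144 × 10^5) = 0.002758 m
Confined: Δh_c = ΔV/(S·A) = 320/(4 × 10^-5 × 4.144 × 10^5) = 19.31 m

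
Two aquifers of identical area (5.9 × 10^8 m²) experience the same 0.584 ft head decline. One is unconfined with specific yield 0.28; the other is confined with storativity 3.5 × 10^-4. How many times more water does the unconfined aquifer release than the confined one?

Δh = 0.584 ft = 0.178 m
Unconfined: ΔV_u = Sy × A × Δh = 0.28 × 5.9 × 10^8 × 0.178 = 2.941 × 10^7 m³
Confined: ΔV_c = S × A × Δh = 3.5 × 10^-4 × 5.9 × 10^8 × 0.178 = 36760 m³
Ratio = ΔV_u / ΔV_c = Sy / S = 0.28 / 3.5 × 10^-4 = 800

ΔV_u / ΔV_c ≈ 800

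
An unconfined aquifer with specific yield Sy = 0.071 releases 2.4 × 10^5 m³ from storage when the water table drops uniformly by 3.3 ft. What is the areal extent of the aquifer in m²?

A ≈ 3.36 × 10^6 m²

Δh = 3.3 ft = 1.006 m
A = ΔV / (Sy × Δh) = 2.4 × 10^5 / (0.071 × 1.006) = 3.361 × 10^6 m²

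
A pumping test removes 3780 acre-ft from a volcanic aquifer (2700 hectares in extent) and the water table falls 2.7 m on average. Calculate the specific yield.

Sy ≈ 0.064

A = 2700 hectares = 2.7 × 10^7 m²
ΔV = 3780 acre-ft = 4.663 × 10^6 m³
Sy = ΔV / (A × Δh) = 4.663 × 10^6 m³ / (2.7 × 10^7 m² × 2.7 m) = 0.06396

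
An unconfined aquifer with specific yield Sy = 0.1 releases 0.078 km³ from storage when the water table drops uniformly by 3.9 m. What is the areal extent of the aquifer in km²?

ΔV = 0.078 km³ = 7.8 × 10^7 m³
A = ΔV / (Sy × Δh) = 7.8 × 10^7 / (0.1 × 3.9) = 2 × 10^8 m²
A = 2 × 10^8 m² = 200 km²

A ≈ 200 km²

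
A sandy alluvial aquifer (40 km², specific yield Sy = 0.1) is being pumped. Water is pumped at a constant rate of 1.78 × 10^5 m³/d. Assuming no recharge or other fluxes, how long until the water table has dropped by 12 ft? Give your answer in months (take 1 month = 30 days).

A = 40 km² = 4 × 10^7 m²
Δh = 12 ft = 3.658 m
ΔV = Sy × A × Δh = 0.1 × 4 × 10^7 × 3.658 = 1.463 × 10^7 m³
t = ΔV / Q = 1.463 × 10^7 m³ / 1.78 × 10^5 m³/d = 82.19 d
t = 82.19 d ≈ 2.74 months

t ≈ 2.74 months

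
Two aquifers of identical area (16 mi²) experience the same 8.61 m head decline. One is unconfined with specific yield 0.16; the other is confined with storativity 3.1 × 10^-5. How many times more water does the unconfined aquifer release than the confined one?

ΔV_u / ΔV_c ≈ 5160

A = 16 mi² = 4.144 × 10^7 m²
Unconfined: ΔV_u = Sy × A × Δh = 0.16 × 4.144 × 10^7 × 8.61 = 5.709 × 10^7 m³
Confined: ΔV_c = S × A × Δh = 3.1 × 10^-5 × 4.144 × 10^7 × 8.61 = 11060 m³
Ratio = ΔV_u / ΔV_c = Sy / S = 0.16 / 3.1 × 10^-5 = 5161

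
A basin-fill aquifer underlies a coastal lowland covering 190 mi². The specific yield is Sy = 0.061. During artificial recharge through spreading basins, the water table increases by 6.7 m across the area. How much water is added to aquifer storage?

ΔV ≈ 2.01 × 10^8 m³

A = 190 mi² = 4.921 × 10^8 m²
ΔV = Sy × A × Δh = 0.061 × 4.921 × 10^8 m² × 6.7 m = 2.011 × 10^8 m³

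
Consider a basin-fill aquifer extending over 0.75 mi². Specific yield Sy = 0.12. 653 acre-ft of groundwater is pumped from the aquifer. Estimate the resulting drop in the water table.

Δh ≈ 3.46 m

A = 0.75 mi² = 1.942 × 10^6 m²
ΔV = 653 acre-ft = 8.055 × 10^5 m³
Δh = ΔV / (Sy × A) = 8.055 × 10^5 m³ / (0.12 × 1.942 × 10^6 m²) = 3.455 m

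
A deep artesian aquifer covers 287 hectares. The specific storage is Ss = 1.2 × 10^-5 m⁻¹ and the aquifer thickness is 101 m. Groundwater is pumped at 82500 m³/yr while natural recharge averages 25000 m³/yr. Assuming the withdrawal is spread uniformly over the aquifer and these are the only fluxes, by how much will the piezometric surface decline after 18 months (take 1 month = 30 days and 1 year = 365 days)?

Δh ≈ 24.5 m

S = Ss × b = 1.2 × 10^-5 m⁻¹ × 101 m = 1.212 × 10^-3
A = 287 hectares = 2.87 × 10^6 m²
Net abstraction = 82500 − 25000 = 57500 m³/yr
Q_net = 57500 m³/yr = 157.5 m³/d
t = 18 months = 540 d
ΔV = Q × t = 157.5 m³/d × 540 d = 85070 m³
Δh = ΔV / (S × A) = 85070 / (0.001212 × 2.87 × 10^6) = 24.46 m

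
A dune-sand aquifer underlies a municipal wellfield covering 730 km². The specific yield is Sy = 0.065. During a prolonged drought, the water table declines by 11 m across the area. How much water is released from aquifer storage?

ΔV ≈ 5.22 × 10^8 m³

A = 730 km² = 7.3 × 10^8 m²
ΔV = Sy × A × Δh = 0.065 × 7.3 × 10^8 m² × 11 m = 5.22 × 10^8 m³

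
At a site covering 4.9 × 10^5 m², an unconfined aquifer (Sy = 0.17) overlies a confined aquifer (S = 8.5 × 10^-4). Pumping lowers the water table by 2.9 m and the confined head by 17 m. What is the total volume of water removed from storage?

ΔV ≈ 2.49 × 10^5 m³

Unconfined: ΔV_u = Sy × A × Δh_u = 0.17 × 4.9 × 10^5 × 2.9 = 2.416 × 10^5 m³
Confined: ΔV_c = S × A × Δh_c = 8.5 × 10^-4 × 4.9 × 10^5 × 17 = 7080 m³
Total ΔV = 2.416 × 10^5 + 7080 = 2.487 × 10^5 m³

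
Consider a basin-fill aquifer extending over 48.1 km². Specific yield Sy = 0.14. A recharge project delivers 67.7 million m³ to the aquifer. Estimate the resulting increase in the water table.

Δh ≈ 10.1 m

A = 48.1 km² = 4.81 × 10^7 m²
ΔV = 67.7 million m³ = 6.77 × 10^7 m³
Δh = ΔV / (Sy × A) = 6.77 × 10^7 m³ / (0.14 × 4.81 × 10^7 m²) = 10.05 m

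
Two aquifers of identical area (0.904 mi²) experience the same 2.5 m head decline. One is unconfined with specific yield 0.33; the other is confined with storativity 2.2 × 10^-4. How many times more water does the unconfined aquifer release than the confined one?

ΔV_u / ΔV_c ≈ 1500

A = 0.904 mi² = 2.341 × 10^6 m²
Unconfined: ΔV_u = Sy × A × Δh = 0.33 × 2.341 × 10^6 × 2.5 = 1.932 × 10^6 m³
Confined: ΔV_c = S × A × Δh = 2.2 × 10^-4 × 2.341 × 10^6 × 2.5 = 1288 m³
Ratio = ΔV_u / ΔV_c = Sy / S = 0.33 / 2.2 × 10^-4 = 1500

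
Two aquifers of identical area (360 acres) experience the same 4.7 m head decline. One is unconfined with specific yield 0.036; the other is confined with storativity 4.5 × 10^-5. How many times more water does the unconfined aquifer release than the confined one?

ΔV_u / ΔV_c ≈ 800

A = 360 acres = 1.457 × 10^6 m²
Unconfined: ΔV_u = Sy × A × Δh = 0.036 × 1.457 × 10^6 × 4.7 = 2.465 × 10^5 m³
Confined: ΔV_c = S × A × Δh = 4.5 × 10^-5 × 1.457 × 10^6 × 4.7 = 308.1 m³
Ratio = ΔV_u / ΔV_c = Sy / S = 0.036 / 4.5 × 10^-5 = 800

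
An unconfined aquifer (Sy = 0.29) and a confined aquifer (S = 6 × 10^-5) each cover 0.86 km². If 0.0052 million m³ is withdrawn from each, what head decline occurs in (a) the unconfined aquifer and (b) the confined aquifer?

A = 0.86 km² = 8.6 × 10^5 m²
ΔV = 0.0052 million m³ = 5200 m³
Unconfined: Δh_u = ΔV/(Sy·A) = 5200/(0.29 × 8.6 × 10^5) = 0.02085 m
Confined: Δh_c = ΔV/(S·A) = 5200/(6 × 10^-5 × 8.6 × 10^5) = 100.8 m

Δh_u ≈ 0.0209 m; Δh_c ≈ 101 m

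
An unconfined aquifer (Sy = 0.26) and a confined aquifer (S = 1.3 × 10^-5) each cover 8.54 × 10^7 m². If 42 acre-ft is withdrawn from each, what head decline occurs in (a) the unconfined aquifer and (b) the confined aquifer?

Δh_u ≈ 0.00233 m; Δh_c ≈ 46.7 m

ΔV = 42 acre-ft = 51810 m³
Unconfined: Δh_u = ΔV/(Sy·A) = 51810/(0.26 × 8.54 × 10^7) = 0.002333 m
Confined: Δh_c = ΔV/(S·A) = 51810/(1.3 × 10^-5 × 8.54 × 10^7) = 46.66 m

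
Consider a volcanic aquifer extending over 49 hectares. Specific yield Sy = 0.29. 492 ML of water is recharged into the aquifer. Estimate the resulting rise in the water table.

Δh ≈ 3.46 m

A = 49 hectares = 4.9 × 10^5 m²
ΔV = 492 ML = 4.92 × 10^5 m³
Δh = ΔV / (Sy × A) = 4.92 × 10^5 m³ / (0.29 × 4.9 × 10^5 m²) = 3.462 m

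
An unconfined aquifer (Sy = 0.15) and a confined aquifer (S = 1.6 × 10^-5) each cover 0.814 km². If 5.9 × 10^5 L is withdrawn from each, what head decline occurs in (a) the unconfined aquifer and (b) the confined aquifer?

A = 0.814 km² = 8.14 × 10^5 m²
ΔV = 5.9 × 10^5 L = 590 m³
Unconfined: Δh_u = ΔV/(Sy·A) = 590/(0.15 × 8.14 × 10^5) = 0.004832 m
Confined: Δh_c = ΔV/(S·A) = 590/(1.6 × 10^-5 × 8.14 × 10^5) = 45.3 m

Δh_u ≈ 0.00483 m; Δh_c ≈ 45.3 m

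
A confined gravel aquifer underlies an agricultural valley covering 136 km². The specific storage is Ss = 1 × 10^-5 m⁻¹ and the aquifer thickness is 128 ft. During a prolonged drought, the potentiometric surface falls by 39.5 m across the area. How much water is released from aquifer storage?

ΔV ≈ 2.1 × 10^6 m³

b = 128 ft = 39.01 m
S = Ss × b = 1 × 10^-5 m⁻¹ × 39.01 m = 3.901 × 10^-4
A = 136 km² = 1.36 × 10^8 m²
ΔV = S × A × Δh = 3.901 × 10^-4 × 1.36 × 10^8 m² × 39.5 m = 2.096 × 10^6 m³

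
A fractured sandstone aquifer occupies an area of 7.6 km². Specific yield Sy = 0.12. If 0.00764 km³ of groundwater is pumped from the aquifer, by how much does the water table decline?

A = 7.6 km² = 7.6 × 10^6 m²
ΔV = 0.00764 km³ = 7.64 × 10^6 m³
Δh = ΔV / (Sy × A) = 7.64 × 10^6 m³ / (0.12 × 7.6 × 10^6 m²) = 8.377 m

Δh ≈ 8.38 m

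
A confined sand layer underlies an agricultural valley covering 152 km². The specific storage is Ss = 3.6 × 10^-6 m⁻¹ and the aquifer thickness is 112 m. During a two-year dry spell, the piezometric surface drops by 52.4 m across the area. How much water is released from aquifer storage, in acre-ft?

ΔV ≈ 2600 acre-ft

S = Ss × b = 3.6 × 10^-6 m⁻¹ × 112 m = 4.032 × 10^-4
A = 152 km² = 1.52 × 10^8 m²
ΔV = S × A × Δh = 4.032 × 10^-4 × 1.52 × 10^8 m² × 52.4 m = 3.211 × 10^6 m³
ΔV = 3.211 × 10^6 m³ = 2604 acre-ft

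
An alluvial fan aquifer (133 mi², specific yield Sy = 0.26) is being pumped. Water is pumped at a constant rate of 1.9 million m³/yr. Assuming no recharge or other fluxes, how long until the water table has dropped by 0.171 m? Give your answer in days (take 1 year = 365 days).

t ≈ 2940 days

A = 133 mi² = 3.445 × 10^8 m²
ΔV = Sy × A × Δh = 0.26 × 3.445 × 10^8 × 0.171 = 1.532 × 10^7 m³
Q = 1.9 million m³/yr = 5205 m³/d
t = ΔV / Q = 1.532 × 10^7 m³ / 5205 m³/d = 2942 d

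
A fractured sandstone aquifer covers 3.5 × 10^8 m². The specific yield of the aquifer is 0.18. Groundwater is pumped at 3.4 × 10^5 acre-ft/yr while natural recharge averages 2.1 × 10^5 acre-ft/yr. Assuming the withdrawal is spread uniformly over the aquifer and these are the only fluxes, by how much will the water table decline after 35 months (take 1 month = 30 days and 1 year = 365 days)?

Δh ≈ 7.32 m

Net abstraction = 3.4 × 10^5 − 2.1 × 10^5 = 1.3 × 10^5 acre-ft/yr
Q_net = 1.3 × 10^5 acre-ft/yr = 4.393 × 10^5 m³/d
t = 35 months = 1050 d
ΔV = Q × t = 4.393 × 10^5 m³/d × 1050 d = 4.613 × 10^8 m³
Δh = ΔV / (Sy × A) = 4.613 × 10^8 / (0.18 × 3.5 × 10^8) = 7.322 m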